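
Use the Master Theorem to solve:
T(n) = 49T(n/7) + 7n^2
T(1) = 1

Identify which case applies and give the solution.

a=49, b=7, f(n)=7n^2. log_7(49) = 2. Since c=2 = 2, Case 2 applies: T(n) = Θ(n^log_b(a) · log n) = O(n^2 log n).

Answer: O(n^2 log n) - Case 2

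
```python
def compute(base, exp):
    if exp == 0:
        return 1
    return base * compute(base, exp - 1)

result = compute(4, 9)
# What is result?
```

compute(4, 9) = 4 * 4 * 4 * 4 * 4 * 4 * 4 * 4 * 4 = 262144

Answer: 262144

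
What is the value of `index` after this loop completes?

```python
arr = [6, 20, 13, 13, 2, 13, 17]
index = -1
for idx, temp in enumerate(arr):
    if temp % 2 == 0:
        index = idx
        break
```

First even number index in [6, 20, 13, 13, 2, 13, 17]
`index` takes the values: -1 → 0

Answer: 0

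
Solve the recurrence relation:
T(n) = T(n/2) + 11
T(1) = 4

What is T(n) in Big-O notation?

Each step divides n by 2 and adds 11. After log_2(n) steps we reach T(1)=4. So T(n) = 11·log_2(n) + 4 = O(log n).

Answer: O(log n)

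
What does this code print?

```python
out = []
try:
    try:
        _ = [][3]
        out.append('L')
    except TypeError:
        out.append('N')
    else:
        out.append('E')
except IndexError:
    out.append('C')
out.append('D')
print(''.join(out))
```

Execution trace: 'C' (outer except IndexError) → 'D' (after the try/except). Output: CD

Answer: CD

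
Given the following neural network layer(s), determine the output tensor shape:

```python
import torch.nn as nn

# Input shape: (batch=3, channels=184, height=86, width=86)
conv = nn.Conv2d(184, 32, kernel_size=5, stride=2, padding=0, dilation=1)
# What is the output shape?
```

Input: (3, 184, 86, 86) -> Output: (3, 32, 41, 41)

Answer: (3, 32, 41, 41)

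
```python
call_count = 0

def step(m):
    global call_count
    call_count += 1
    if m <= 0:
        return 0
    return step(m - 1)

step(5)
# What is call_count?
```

Linear recursion stepping by 1: 6 calls from m=5 down to ≤0.

Answer: 6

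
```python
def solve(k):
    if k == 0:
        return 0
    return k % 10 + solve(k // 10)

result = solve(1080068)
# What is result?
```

Sum of digits of 1080068: 8 + 6 + 0 + 0 + 8 + 0 + 1 = 23

Answer: 23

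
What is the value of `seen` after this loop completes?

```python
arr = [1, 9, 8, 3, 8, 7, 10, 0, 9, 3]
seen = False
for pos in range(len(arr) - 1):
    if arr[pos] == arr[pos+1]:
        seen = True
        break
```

Check consecutive duplicates in [1, 9, 8, 3, 8, 7, 10, 0, 9, 3]
`seen` takes the values: False

Answer: False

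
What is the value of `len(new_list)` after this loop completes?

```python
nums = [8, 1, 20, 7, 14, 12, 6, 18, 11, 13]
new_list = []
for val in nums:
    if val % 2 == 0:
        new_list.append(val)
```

Count even numbers in [8, 1, 20, 7, 14, 12, 6, 18, 11, 13]
`new_list` takes the values: [] → [8] → [8, 20] → [8, 20, 14] → [8, 20, 14, 12] → [8, 20, 14, 12, 6] → [8, 20, 14, 12, 6, 18]
So `len(new_list)` = 6

Answer: 6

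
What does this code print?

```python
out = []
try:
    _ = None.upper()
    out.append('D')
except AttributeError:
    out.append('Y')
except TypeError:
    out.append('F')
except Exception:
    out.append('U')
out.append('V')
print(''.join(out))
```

Execution trace: 'Y' (except AttributeError) → 'V' (after the try/except). Output: YV

Answer: YV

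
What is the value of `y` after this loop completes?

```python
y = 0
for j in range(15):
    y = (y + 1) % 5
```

Increment mod 5, 15 times = 0
`y` takes the values: 0 → 1 → 2 → 3 → 4 → 0 → 1 → 2 → 3 → 4 → 0 → 1 → 2 → 3 → 4 → 0

Answer: 0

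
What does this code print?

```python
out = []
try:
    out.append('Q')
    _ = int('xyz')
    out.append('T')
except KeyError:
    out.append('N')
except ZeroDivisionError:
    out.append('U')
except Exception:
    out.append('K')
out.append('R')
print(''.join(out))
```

Execution trace: 'Q' (try body) → 'K' (except Exception) → 'R' (after the try/except). Output: QKR

Answer: QKR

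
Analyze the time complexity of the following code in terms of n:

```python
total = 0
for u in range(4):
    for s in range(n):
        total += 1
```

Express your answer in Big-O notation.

Each loop level contributes: 1 × n. Multiplying the contributions gives O(n).

Answer: O(n)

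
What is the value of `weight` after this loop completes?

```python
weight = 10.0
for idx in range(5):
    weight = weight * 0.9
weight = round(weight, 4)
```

Exponential decay: 10.0 * 0.9^5
`weight` takes the values: 10.0 → 9.0 → 8.1 → 7.29 → 6.561 → 5.9049

Answer: 5.9049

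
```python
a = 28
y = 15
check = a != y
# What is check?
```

Trace:
`a = 28` → a = 28
`y = 15` → y = 15
`check = a != y` → check = True
So check = True

Answer: True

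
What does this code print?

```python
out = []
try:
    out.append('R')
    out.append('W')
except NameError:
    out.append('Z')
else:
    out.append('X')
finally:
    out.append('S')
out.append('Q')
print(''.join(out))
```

Execution trace: 'R' (try body) → 'W' (try body, no exception) → 'X' (else) → 'S' (finally) → 'Q' (after the try/except). Output: RWXSQ

Answer: RWXSQ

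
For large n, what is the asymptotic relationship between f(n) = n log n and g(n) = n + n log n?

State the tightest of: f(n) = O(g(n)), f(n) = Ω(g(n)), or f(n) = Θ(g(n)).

n log n vs n + n log n: f(n) = Θ(g(n)) — they are asymptotically equivalent (the n term is dominated).

Answer: f(n) = Θ(g(n)) — they are asymptotically equivalent (the n term is dominated).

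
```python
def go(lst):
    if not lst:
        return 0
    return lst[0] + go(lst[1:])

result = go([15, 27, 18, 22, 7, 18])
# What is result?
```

15 + 27 + 18 + 22 + 7 + 18 + 0 = 107

Answer: 107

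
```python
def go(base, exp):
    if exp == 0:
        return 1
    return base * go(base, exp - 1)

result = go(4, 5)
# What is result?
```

go(4, 5) = 4 * 4 * 4 * 4 * 4 = 1024

Answer: 1024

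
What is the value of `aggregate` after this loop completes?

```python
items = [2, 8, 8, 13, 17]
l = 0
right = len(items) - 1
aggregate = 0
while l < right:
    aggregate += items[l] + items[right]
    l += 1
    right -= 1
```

Sum of pairs from ends
`aggregate` takes the values: 0 → 19 → 40

Answer: 40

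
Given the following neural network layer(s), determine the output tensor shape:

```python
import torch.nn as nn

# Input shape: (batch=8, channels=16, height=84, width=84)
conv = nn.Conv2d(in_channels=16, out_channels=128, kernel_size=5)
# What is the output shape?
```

Input: (8, 16, 84, 84) -> Output: (8, 128, 80, 80)

Answer: (8, 128, 80, 80)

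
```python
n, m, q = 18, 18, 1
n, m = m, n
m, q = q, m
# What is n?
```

Trace:
`n, m, q = 18, 18, 1` → n = 18; m = 18; q = 1
`n, m = m, n` → n = 18; m = 18
`m, q = q, m` → m = 1; q = 18
So n = 18

Answer: 18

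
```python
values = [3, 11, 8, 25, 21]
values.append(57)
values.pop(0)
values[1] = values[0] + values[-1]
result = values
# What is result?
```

Trace:
`values = [3, 11, 8, 25, 21]` → values = [3, 11, 8, 25, 21]
`values.append(57)` → values = [3, 11, 8, 25, 21, 57]
`values.pop(0)` → values = [11, 8, 25, 21, 57]
`values[1] = values[0] + values[-1]` → values = [11, 68, 25, 21, 57]
`result = values` → result = [11, 68, 25, 21, 57]
So result = [11, 68, 25, 21, 57]

Answer: [11, 68, 25, 21, 57]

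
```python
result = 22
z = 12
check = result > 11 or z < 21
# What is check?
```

Trace:
`result = 22` → result = 22
`z = 12` → z = 12
`check = result > 11 or z < 21` → check = True
So check = True

Answer: True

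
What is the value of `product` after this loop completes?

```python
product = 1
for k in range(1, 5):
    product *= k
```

4! = 24
`product` takes the values: 1 → 2 → 6 → 24

Answer: 24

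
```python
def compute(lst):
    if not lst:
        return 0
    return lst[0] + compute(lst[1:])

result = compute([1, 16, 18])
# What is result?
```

1 + 16 + 18 + 0 = 35

Answer: 35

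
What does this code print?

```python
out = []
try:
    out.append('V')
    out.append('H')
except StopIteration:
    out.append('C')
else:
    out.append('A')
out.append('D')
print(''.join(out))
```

Execution trace: 'V' (try body) → 'H' (try body, no exception) → 'A' (else) → 'D' (after the try/except). Output: VHAD

Answer: VHAD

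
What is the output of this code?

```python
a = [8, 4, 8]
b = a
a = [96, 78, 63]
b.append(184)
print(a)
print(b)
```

Key concept: rebinding vs mutation: a is rebound to a new list, b still points at the original.
Step by step:
`a = [8, 4, 8]` → a = [8, 4, 8]
`b = a` → b = [8, 4, 8] (same object as a)
`a = [96, 78, 63]` → a = [96, 78, 63]
`b.append(184)` → b = [8, 4, 8, 184]
`print(a)` → prints [96, 78, 63]
`print(b)` → prints [8, 4, 8, 184]

Answer:
[96, 78, 63]
[8, 4, 8, 184]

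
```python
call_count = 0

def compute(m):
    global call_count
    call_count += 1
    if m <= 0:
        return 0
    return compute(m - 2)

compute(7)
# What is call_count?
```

Linear recursion stepping by 2: 5 calls from m=7 down to ≤0.

Answer: 5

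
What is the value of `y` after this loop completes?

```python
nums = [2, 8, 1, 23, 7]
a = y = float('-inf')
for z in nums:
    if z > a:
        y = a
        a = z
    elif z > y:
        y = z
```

Second largest (with repeats) in [2, 8, 1, 23, 7]
`y` takes the values: -inf → 2 → 8

Answer: 8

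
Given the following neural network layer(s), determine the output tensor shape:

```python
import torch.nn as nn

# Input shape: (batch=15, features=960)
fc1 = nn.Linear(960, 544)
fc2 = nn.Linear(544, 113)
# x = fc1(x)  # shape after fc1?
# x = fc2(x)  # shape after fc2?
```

Input: (15, 960) -> after fc1: (15, 544) -> Output: (15, 113)

Answer: (15, 113)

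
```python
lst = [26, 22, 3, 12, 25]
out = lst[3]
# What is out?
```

Trace:
`lst = [26, 22, 3, 12, 25]` → lst = [26, 22, 3, 12, 25]
`out = lst[3]` → out = 12
So out = 12

Answer: 12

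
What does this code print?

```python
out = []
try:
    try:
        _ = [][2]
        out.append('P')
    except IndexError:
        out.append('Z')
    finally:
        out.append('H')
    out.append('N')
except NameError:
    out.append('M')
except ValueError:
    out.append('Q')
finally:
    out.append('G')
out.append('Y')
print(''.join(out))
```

Execution trace: 'Z' (inner except IndexError) → 'H' (inner finally) → 'N' (try body, no exception) → 'G' (finally) → 'Y' (after the try/except). Output: ZHNGY

Answer: ZHNGY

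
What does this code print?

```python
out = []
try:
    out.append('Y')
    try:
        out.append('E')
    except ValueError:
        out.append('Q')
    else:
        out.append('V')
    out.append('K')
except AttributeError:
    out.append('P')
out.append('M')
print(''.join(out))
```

Execution trace: 'Y' (try body) → 'E' (inner try body, no exception) → 'V' (inner else) → 'K' (try body, no exception) → 'M' (after the try/except). Output: YEVKM

Answer: YEVKM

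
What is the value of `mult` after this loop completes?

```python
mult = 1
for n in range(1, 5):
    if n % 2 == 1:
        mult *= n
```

Product of odd numbers 1 to 4
`mult` takes the values: 1 → 3

Answer: 3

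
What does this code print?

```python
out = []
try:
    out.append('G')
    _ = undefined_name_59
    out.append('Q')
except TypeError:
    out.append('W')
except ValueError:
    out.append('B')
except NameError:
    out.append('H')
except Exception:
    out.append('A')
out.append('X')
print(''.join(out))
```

Execution trace: 'G' (try body) → 'H' (except NameError) → 'X' (after the try/except). Output: GHX

Answer: GHX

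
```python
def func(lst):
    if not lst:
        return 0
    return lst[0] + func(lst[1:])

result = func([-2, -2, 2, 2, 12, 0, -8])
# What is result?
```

(-2) + (-2) + 2 + 2 + 12 + 0 + (-8) + 0 = 4

Answer: 4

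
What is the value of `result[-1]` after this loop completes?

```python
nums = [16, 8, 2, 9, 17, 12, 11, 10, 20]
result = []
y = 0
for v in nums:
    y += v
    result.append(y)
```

Cumulative sum ends at 105
`result` takes the values: [] → [16] → [16, 24] → [16, 24, 26] → [16, 24, 26, 35] → [16, 24, 26, 35, 52] → [16, 24, 26, 35, 52, 64] → [16, 24, 26, 35, 52, 64, 75] → [16, 24, 26, 35, 52, 64, 75, 85] → [16, 24, 26, 35, 52, 64, 75, 85, 105]
So `result[-1]` = 105

Answer: 105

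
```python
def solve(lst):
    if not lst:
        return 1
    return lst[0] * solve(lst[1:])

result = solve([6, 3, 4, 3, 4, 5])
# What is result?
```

Product over [6, 3, 4, 3, 4, 5] = 6 * 3 * 4 * 3 * 4 * 5 = 4320

Answer: 4320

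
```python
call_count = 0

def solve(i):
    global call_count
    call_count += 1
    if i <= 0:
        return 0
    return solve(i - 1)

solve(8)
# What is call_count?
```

Linear recursion stepping by 1: 9 calls from i=8 down to ≤0.

Answer: 9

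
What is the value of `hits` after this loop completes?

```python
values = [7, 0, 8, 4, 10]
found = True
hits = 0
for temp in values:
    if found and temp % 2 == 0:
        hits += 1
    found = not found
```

Count even values at even positions
`hits` takes the values: 0 → 1 → 2

Answer: 2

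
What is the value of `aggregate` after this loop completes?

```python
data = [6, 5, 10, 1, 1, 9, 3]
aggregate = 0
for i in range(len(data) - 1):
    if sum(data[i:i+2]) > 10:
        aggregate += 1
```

Count windows with sum > 10
`aggregate` takes the values: 0 → 1 → 2 → 3 → 4

Answer: 4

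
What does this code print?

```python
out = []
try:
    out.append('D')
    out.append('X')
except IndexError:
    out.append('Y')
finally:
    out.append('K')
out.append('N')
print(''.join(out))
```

Execution trace: 'D' (try body) → 'X' (try body, no exception) → 'K' (finally) → 'N' (after the try/except). Output: DXKN

Answer: DXKN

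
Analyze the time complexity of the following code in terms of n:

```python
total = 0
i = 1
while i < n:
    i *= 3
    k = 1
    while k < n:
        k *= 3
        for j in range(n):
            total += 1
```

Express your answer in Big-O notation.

Each loop level contributes: log n × log n × n. Multiplying the contributions gives O(n log² n).

Answer: O(n log² n)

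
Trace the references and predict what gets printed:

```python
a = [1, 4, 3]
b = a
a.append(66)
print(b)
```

Key concept: basic list aliasing.
Step by step:
`a = [1, 4, 3]` → a = [1, 4, 3]
`b = a` → b = [1, 4, 3] (same object as a)
`a.append(66)` → a = [1, 4, 3, 66] (same object as b); b = [1, 4, 3, 66] (same object as a)
`print(b)` → prints [1, 4, 3, 66]

Answer: [1, 4, 3, 66]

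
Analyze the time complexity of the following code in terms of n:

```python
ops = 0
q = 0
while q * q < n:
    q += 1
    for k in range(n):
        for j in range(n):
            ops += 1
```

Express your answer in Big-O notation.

Each loop level contributes: √n × n × n. Multiplying the contributions gives O(n^2√n).

Answer: O(n^2√n)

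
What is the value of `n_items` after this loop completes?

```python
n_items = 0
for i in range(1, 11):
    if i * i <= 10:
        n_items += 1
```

Count numbers where i² ≤ 10
`n_items` takes the values: 0 → 1 → 2 → 3

Answer: 3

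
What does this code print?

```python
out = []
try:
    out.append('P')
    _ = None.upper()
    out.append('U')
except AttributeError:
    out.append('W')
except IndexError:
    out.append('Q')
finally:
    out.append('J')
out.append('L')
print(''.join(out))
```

Execution trace: 'P' (try body) → 'W' (except AttributeError) → 'J' (finally) → 'L' (after the try/except). Output: PWJL

Answer: PWJL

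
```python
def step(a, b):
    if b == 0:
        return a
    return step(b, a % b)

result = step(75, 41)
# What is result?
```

step(75, 41) -> step(41, 34) -> step(34, 7) -> step(7, 6) -> step(6, 1) -> step(1, 0) -> 1

Answer: 1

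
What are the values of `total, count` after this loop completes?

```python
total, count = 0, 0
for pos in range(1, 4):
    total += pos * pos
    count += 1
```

Sum of squares and count
`total, count` takes the values: (0, 0) → (1, 0) → (1, 1) → (5, 1) → (5, 2) → (14, 2) → (14, 3)

Answer: 14, 3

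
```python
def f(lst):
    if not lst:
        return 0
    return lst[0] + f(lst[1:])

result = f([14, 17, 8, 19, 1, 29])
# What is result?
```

14 + 17 + 8 + 19 + 1 + 29 + 0 = 88

Answer: 88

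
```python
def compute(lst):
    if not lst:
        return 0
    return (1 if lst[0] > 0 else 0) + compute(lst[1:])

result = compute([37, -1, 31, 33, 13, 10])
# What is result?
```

Count of positive elements in [37, -1, 31, 33, 13, 10] = 5

Answer: 5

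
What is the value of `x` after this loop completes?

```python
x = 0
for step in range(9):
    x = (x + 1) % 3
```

Increment mod 3, 9 times = 0
`x` takes the values: 0 → 1 → 2 → 0 → 1 → 2 → 0 → 1 → 2 → 0

Answer: 0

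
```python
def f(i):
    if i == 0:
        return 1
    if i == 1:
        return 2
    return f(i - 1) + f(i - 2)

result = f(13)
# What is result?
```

Build up from base cases: f(0)=1, f(1)=2, f(2)=3, f(3)=5, f(4)=8, f(5)=13, f(6)=21, ..., f(13)=610

Answer: 610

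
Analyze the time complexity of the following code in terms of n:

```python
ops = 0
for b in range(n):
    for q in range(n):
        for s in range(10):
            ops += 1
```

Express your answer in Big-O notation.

Each loop level contributes: n × n × 1. Multiplying the contributions gives O(n^2).

Answer: O(n^2)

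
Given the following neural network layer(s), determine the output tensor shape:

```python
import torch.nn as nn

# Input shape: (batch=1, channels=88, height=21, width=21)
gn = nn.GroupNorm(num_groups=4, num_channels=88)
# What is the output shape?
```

Input: (1, 88, 21, 21) -> Output: (1, 88, 21, 21)

Answer: (1, 88, 21, 21)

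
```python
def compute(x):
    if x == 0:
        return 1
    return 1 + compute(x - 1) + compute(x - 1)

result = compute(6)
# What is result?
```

compute(x) = 1 + 2·compute(x-1), compute(0)=1. Closed form: (1+1)·2^6 - 1 = 127.

Answer: 127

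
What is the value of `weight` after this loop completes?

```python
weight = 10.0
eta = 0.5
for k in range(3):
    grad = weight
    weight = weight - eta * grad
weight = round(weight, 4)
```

Gradient descent: w = 10.0 * (1 - 0.5)^3
`weight` takes the values: 10.0 → 5.0 → 2.5 → 1.25

Answer: 1.25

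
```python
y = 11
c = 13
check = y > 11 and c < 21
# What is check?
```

Trace:
`y = 11` → y = 11
`c = 13` → c = 13
`check = y > 11 and c < 21` → check = False
So check = False

Answer: False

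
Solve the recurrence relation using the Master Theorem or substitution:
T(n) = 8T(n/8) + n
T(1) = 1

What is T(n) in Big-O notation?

By Master Theorem: a=8, b=8, f(n)=n. Since log_8(8) = 1 and f(n) = Θ(n^1), Case 2 applies. T(n) = O(n log n).

Answer: O(n log n)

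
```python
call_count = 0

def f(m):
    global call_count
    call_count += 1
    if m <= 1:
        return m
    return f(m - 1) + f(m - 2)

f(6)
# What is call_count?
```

Calls(m) = 1 + Calls(m-1) + Calls(m-2); Calls(0)=Calls(1)=1. For m=6 this gives 25.

Answer: 25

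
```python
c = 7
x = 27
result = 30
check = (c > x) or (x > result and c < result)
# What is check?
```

Trace:
`c = 7` → c = 7
`x = 27` → x = 27
`result = 30` → result = 30
`check = (c > x) or (x > result and c < result)` → check = False
So check = False

Answer: False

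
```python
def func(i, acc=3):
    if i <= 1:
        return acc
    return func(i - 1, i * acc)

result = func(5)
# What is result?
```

Accumulator trace (n, acc): (5, 3) -> (4, 15) -> (3, 60) -> (2, 180) -> (1, 360) -> return 360

Answer: 360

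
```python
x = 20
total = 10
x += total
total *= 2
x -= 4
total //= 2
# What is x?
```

Trace:
`x = 20` → x = 20
`total = 10` → total = 10
`x += total` → x = 30
`total *= 2` → total = 20
`x -= 4` → x = 26
`total //= 2` → total = 10
So x = 26

Answer: 26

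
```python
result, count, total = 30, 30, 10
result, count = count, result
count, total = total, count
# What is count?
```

Trace:
`result, count, total = 30, 30, 10` → result = 30; count = 30; total = 10
`result, count = count, result` → result = 30; count = 30
`count, total = total, count` → count = 10; total = 30
So count = 10

Answer: 10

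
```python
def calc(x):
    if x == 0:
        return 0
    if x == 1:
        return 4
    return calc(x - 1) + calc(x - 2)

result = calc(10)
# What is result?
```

Build up from base cases: calc(0)=0, calc(1)=4, calc(2)=4, calc(3)=8, calc(4)=12, calc(5)=20, calc(6)=32, ..., calc(10)=220

Answer: 220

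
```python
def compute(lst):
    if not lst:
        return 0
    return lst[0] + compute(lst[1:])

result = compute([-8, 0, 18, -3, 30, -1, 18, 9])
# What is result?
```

(-8) + 0 + 18 + (-3) + 30 + (-1) + 18 + 9 + 0 = 63

Answer: 63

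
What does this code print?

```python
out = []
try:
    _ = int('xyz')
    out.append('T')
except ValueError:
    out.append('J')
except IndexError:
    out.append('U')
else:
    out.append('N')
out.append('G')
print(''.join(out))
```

Execution trace: 'J' (except ValueError) → 'G' (after the try/except). Output: JG

Answer: JG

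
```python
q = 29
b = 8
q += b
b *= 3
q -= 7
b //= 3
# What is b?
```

Trace:
`q = 29` → q = 29
`b = 8` → b = 8
`q += b` → q = 37
`b *= 3` → b = 24
`q -= 7` → q = 30
`b //= 3` → b = 8
So b = 8

Answer: 8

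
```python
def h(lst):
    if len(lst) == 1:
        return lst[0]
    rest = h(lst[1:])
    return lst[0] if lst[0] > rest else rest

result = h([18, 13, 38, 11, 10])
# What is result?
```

Recursive max over [18, 13, 38, 11, 10] = 38

Answer: 38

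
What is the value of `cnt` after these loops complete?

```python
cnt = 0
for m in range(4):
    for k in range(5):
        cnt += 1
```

4 * 5 = 20
`cnt` takes the values: 0 → 1 → 2 → 3 → 4 → 5 → 6 → 7 → 8 → 9 → 10 → 11 → 12 → 13 → 14 → 15 → 16 → 17 → 18 → 19 → 20

Answer: 20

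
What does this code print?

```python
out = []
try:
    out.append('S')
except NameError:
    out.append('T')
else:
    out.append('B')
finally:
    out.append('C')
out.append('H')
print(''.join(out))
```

Execution trace: 'S' (try body, no exception) → 'B' (else) → 'C' (finally) → 'H' (after the try/except). Output: SBCH

Answer: SBCH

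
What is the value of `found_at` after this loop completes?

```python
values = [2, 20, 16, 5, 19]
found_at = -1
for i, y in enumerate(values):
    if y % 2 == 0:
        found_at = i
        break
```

First even number index in [2, 20, 16, 5, 19]
`found_at` takes the values: -1 → 0

Answer: 0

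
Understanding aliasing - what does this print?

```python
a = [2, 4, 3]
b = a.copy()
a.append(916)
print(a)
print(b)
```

Key concept: list.copy() creates independent copy.
Step by step:
`a = [2, 4, 3]` → a = [2, 4, 3]
`b = a.copy()` → b = [2, 4, 3]
`a.append(916)` → a = [2, 4, 3, 916]
`print(a)` → prints [2, 4, 3, 916]
`print(b)` → prints [2, 4, 3]

Answer:
[2, 4, 3, 916]
[2, 4, 3]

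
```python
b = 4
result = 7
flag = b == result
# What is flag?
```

Trace:
`b = 4` → b = 4
`result = 7` → result = 7
`flag = b == result` → flag = False
So flag = False

Answer: False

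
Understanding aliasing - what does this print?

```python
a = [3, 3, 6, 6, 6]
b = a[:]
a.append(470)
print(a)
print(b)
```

Key concept: slice [:] creates copy.
Step by step:
`a = [3, 3, 6, 6, 6]` → a = [3, 3, 6, 6, 6]
`b = a[:]` → b = [3, 3, 6, 6, 6]
`a.append(470)` → a = [3, 3, 6, 6, 6, 470]
`print(a)` → prints [3, 3, 6, 6, 6, 470]
`print(b)` → prints [3, 3, 6, 6, 6]

Answer:
[3, 3, 6, 6, 6, 470]
[3, 3, 6, 6, 6]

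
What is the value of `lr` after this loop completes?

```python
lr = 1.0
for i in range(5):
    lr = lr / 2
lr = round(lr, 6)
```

Halving LR 5 times: 1 / 2^5
`lr` takes the values: 1.0 → 0.5 → 0.25 → 0.125 → 0.0625 → 0.03125

Answer: 0.03125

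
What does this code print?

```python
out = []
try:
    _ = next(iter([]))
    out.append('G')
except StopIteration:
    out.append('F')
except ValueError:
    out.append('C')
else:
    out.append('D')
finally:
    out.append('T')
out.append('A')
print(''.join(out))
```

Execution trace: 'F' (except StopIteration) → 'T' (finally) → 'A' (after the try/except). Output: FTA

Answer: FTA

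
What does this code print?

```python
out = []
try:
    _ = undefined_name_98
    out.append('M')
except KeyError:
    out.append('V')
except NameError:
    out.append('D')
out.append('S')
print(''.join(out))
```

Execution trace: 'D' (except NameError) → 'S' (after the try/except). Output: DS

Answer: DS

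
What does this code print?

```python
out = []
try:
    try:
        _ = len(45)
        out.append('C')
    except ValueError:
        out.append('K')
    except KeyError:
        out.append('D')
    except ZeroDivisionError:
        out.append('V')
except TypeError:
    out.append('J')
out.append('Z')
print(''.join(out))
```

Execution trace: 'J' (outer except TypeError) → 'Z' (after the try/except). Output: JZ

Answer: JZ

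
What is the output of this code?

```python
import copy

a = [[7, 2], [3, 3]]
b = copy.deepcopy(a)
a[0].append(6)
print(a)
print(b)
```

Key concept: deep copy is fully independent.
Step by step:
`a = [[7, 2], [3, 3]]` → a = [[7, 2], [3, 3]]
`b = copy.deepcopy(a)` → b = [[7, 2], [3, 3]]
`a[0].append(6)` → a = [[7, 2, 6], [3, 3]]
`print(a)` → prints [[7, 2, 6], [3, 3]]
`print(b)` → prints [[7, 2], [3, 3]]

Answer:
[[7, 2, 6], [3, 3]]
[[7, 2], [3, 3]]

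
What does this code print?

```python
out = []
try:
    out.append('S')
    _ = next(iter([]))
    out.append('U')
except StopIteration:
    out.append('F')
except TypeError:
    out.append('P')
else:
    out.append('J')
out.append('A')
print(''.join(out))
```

Execution trace: 'S' (try body) → 'F' (except StopIteration) → 'A' (after the try/except). Output: SFA

Answer: SFA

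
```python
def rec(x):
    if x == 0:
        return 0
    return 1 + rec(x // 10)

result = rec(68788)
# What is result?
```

Count of digits of 68788: 5

Answer: 5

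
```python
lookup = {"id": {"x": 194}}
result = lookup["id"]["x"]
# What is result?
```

Trace:
`lookup = {"id": {"x": 194}}` → lookup = {'id': {'x': 194}}
`result = lookup["id"]["x"]` → result = 194
So result = 194

Answer: 194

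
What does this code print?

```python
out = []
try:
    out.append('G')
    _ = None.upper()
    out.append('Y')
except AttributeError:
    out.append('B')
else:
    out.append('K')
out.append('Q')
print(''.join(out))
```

Execution trace: 'G' (try body) → 'B' (except AttributeError) → 'Q' (after the try/except). Output: GBQ

Answer: GBQ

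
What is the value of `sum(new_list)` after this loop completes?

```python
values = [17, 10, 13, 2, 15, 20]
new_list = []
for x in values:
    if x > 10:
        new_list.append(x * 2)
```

Sum of doubled values > 10
`new_list` takes the values: [] → [34] → [34, 26] → [34, 26, 30] → [34, 26, 30, 40]
So `sum(new_list)` = 130

Answer: 130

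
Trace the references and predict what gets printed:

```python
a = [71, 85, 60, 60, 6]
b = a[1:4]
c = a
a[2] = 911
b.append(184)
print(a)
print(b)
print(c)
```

Key concept: slice vs alias.
Step by step:
`a = [71, 85, 60, 60, 6]` → a = [71, 85, 60, 60, 6]
`b = a[1:4]` → b = [85, 60, 60]
`c = a` → c = [71, 85, 60, 60, 6] (same object as a)
`a[2] = 911` → a = [71, 85, 911, 60, 6] (same object as c); c = [71, 85, 911, 60, 6] (same object as a)
`b.append(184)` → b = [85, 60, 60, 184]
`print(a)` → prints [71, 85, 911, 60, 6]
`print(b)` → prints [85, 60, 60, 184]
`print(c)` → prints [71, 85, 911, 60, 6]

Answer:
[71, 85, 911, 60, 6]
[85, 60, 60, 184]
[71, 85, 911, 60, 6]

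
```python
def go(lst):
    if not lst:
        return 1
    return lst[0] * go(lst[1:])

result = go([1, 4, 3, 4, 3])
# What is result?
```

Product over [1, 4, 3, 4, 3] = 1 * 4 * 3 * 4 * 3 = 144

Answer: 144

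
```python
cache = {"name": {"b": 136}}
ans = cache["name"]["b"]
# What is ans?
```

Trace:
`cache = {"name": {"b": 136}}` → cache = {'name': {'b': 136}}
`ans = cache["name"]["b"]` → ans = 136
So ans = 136

Answer: 136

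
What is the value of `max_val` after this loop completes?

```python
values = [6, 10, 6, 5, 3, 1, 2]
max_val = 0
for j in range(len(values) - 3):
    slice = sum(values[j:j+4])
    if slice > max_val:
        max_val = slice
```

Max sum of 4-element window in [6, 10, 6, 5, 3, 1, 2]
`max_val` takes the values: 0 → 27

Answer: 27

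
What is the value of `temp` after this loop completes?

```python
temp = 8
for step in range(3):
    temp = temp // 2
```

Halve 3 times: 8 // 2^3 = 1
`temp` takes the values: 8 → 4 → 2 → 1

Answer: 1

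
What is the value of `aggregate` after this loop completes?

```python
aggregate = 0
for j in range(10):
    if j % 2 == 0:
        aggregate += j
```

Sum of even numbers 0 to 9
`aggregate` takes the values: 0 → 2 → 6 → 12 → 20

Answer: 20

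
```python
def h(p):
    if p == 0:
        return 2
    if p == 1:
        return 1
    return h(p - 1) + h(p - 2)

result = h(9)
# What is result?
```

Build up from base cases: h(0)=2, h(1)=1, h(2)=3, h(3)=4, h(4)=7, h(5)=11, h(6)=18, ..., h(9)=76

Answer: 76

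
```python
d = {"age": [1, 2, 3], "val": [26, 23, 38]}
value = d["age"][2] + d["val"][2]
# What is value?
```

Trace:
`d = {"age": [1, 2, 3], "val": [26, 23, 38]}` → d = {'age': [1, 2, 3], 'val': [26, 23, 38]}
`value = d["age"][2] + d["val"][2]` → value = 41
So value = 41

Answer: 41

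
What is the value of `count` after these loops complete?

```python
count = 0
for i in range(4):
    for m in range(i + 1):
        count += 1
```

Triangle: 1 + 2 + ... + 4
`count` takes the values: 0 → 1 → 2 → 3 → 4 → 5 → 6 → 7 → 8 → 9 → 10

Answer: 10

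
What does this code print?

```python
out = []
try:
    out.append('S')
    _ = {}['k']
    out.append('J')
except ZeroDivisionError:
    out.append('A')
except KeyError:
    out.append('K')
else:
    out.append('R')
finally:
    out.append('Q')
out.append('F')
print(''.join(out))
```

Execution trace: 'S' (try body) → 'K' (except KeyError) → 'Q' (finally) → 'F' (after the try/except). Output: SKQF

Answer: SKQF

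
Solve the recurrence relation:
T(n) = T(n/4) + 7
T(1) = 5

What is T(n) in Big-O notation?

Each step divides n by 4 and adds 7. After log_4(n) steps we reach T(1)=5. So T(n) = 7·log_4(n) + 5 = O(log n).

Answer: O(log n)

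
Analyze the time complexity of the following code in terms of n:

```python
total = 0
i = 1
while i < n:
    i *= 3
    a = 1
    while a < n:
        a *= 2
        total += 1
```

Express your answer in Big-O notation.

Each loop level contributes: log n × log n. Multiplying the contributions gives O(log² n).

Answer: O(log² n)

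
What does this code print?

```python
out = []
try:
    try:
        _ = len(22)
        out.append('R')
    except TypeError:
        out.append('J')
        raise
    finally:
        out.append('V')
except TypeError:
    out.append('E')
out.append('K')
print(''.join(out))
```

Execution trace: 'J' (inner except TypeError) → 'V' (inner finally) → 'E' (outer except TypeError) → 'K' (after the try/except). Output: JVEK

Answer: JVEK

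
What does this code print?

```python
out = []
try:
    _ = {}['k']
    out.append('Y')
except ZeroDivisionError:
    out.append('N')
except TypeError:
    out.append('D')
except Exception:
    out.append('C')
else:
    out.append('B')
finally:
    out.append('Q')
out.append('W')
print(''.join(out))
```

Execution trace: 'C' (except Exception) → 'Q' (finally) → 'W' (after the try/except). Output: CQW

Answer: CQW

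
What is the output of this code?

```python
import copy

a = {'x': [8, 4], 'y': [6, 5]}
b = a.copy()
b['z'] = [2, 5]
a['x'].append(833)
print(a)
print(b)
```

Key concept: shallow copy of dict with mutable values.
Step by step:
`a = {'x': [8, 4], 'y': [6, 5]}` → a = {'x': [8, 4], 'y': [6, 5]}
`b = a.copy()` → b = {'x': [8, 4], 'y': [6, 5]}
`b['z'] = [2, 5]` → b = {'x': [8, 4], 'y': [6, 5], 'z': [2, 5]}
`a['x'].append(833)` → a = {'x': [8, 4, 833], 'y': [6, 5]}; b = {'x': [8, 4, 833], 'y': [6, 5], 'z': [2, 5]}
`print(a)` → prints {'x': [8, 4, 833], 'y': [6, 5]}
`print(b)` → prints {'x': [8, 4, 833], 'y': [6, 5], 'z': [2, 5]}

Answer:
{'x': [8, 4, 833], 'y': [6, 5]}
{'x': [8, 4, 833], 'y': [6, 5], 'z': [2, 5]}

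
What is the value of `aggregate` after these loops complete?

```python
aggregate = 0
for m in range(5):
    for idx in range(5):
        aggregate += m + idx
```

Sum of all m+idx for m,idx in 5x5
`aggregate` takes the values: 0 → 1 → 3 → 6 → 10 → 11 → 13 → 16 → 20 → 25 → 27 → 30 → 34 → 39 → 45 → 48 → 52 → 57 → 63 → 70 → 74 → 79 → 85 → 92 → 100

Answer: 100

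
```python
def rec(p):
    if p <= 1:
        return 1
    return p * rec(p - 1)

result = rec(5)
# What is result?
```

rec(5) = 5 * 4 * 3 * 2 * 1 = 120

Answer: 120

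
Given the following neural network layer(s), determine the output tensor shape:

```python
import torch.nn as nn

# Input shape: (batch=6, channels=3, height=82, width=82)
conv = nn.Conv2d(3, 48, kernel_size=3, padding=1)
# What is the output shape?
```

Input: (6, 3, 82, 82) -> Output: (6, 48, 82, 82)

Answer: (6, 48, 82, 82)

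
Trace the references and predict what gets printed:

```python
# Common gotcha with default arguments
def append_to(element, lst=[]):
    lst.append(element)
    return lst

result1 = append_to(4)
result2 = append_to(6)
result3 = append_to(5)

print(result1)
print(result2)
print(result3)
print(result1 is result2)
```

Key concept: mutable default argument gotcha.
Step by step:
`result1 = append_to(4)` → result1 = [4]
`result2 = append_to(6)` → result1 = [4, 6] (same object as result2); result2 = [4, 6] (same object as result1)
`result3 = append_to(5)` → result1 = [4, 6, 5] (same object as result2, result3); result2 = [4, 6, 5] (same object as result1, result3); result3 = [4, 6, 5] (same object as result1, result2)
`print(result1)` → prints [4, 6, 5]
`print(result2)` → prints [4, 6, 5]
`print(result3)` → prints [4, 6, 5]
`print(result1 is result2)` → prints True

Answer:
[4, 6, 5]
[4, 6, 5]
[4, 6, 5]
True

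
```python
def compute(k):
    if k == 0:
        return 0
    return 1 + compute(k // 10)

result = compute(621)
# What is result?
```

Count of digits of 621: 3

Answer: 3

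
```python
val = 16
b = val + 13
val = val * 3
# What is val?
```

Trace:
`val = 16` → val = 16
`b = val + 13` → b = 29
`val = val * 3` → val = 48
So val = 48

Answer: 48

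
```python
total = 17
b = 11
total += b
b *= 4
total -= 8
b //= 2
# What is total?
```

Trace:
`total = 17` → total = 17
`b = 11` → b = 11
`total += b` → total = 28
`b *= 4` → b = 44
`total -= 8` → total = 20
`b //= 2` → b = 22
So total = 20

Answer: 20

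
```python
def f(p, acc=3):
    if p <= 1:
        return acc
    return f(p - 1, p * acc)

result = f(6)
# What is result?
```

Accumulator trace (n, acc): (6, 3) -> (5, 18) -> (4, 90) -> (3, 360) -> (2, 1080) -> (1, 2160) -> return 2160

Answer: 2160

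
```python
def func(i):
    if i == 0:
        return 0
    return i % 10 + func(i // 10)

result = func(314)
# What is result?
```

Sum of digits of 314: 4 + 1 + 3 = 8

Answer: 8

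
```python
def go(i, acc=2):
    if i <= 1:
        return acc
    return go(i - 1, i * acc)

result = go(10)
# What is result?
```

Accumulator trace (n, acc): (10, 2) -> (9, 20) -> (8, 180) -> (7, 1440) -> (6, 10080) -> (5, 60480) -> (4, 302400) -> (3, 1209600) -> (2, 3628800) -> (1, 7257600) -> return 7257600

Answer: 7257600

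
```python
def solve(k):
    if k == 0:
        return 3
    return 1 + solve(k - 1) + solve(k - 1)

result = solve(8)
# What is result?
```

solve(k) = 1 + 2·solve(k-1), solve(0)=3. Closed form: (3+1)·2^8 - 1 = 1023.

Answer: 1023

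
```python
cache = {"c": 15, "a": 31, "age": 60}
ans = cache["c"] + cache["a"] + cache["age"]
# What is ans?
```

Trace:
`cache = {"c": 15, "a": 31, "age": 60}` → cache = {'c': 15, 'a': 31, 'age': 60}
`ans = cache["c"] + cache["a"] + cache["age"]` → ans = 106
So ans = 106

Answer: 106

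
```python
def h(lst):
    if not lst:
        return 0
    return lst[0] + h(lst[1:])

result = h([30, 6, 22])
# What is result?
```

30 + 6 + 22 + 0 = 58

Answer: 58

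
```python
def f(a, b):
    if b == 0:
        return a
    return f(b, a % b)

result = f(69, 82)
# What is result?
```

f(69, 82) -> f(82, 69) -> f(69, 13) -> f(13, 4) -> f(4, 1) -> f(1, 0) -> 1

Answer: 1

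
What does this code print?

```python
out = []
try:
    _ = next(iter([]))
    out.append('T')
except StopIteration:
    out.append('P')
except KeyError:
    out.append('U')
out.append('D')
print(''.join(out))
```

Execution trace: 'P' (except StopIteration) → 'D' (after the try/except). Output: PD

Answer: PD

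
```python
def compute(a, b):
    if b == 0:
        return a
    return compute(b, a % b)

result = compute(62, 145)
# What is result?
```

compute(62, 145) -> compute(145, 62) -> compute(62, 21) -> compute(21, 20) -> compute(20, 1) -> compute(1, 0) -> 1

Answer: 1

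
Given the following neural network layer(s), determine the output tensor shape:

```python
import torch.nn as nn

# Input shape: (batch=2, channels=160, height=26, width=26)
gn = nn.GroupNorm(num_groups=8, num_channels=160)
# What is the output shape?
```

Input: (2, 160, 26, 26) -> Output: (2, 160, 26, 26)

Answer: (2, 160, 26, 26)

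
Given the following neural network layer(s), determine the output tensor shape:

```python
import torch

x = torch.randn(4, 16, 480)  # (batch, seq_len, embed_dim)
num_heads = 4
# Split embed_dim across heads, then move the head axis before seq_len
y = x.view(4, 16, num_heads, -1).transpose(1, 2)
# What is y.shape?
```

Input: (4, 16, 480) -> head_dim = 480 // 4 = 120; after view: (4, 16, 4, 120) -> after transpose(1, 2): (4, 4, 16, 120) -> Output: (4, 4, 16, 120)

Answer: (4, 4, 16, 120)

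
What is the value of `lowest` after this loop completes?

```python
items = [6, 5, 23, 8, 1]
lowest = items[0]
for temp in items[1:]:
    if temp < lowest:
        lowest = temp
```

Minimum of [6, 5, 23, 8, 1]
`lowest` takes the values: 6 → 5 → 1

Answer: 1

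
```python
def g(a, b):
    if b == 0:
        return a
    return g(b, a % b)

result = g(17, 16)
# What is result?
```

g(17, 16) -> g(16, 1) -> g(1, 0) -> 1

Answer: 1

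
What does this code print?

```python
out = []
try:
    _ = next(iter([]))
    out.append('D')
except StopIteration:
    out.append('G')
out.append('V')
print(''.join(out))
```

Execution trace: 'G' (except StopIteration) → 'V' (after the try/except). Output: GV

Answer: GV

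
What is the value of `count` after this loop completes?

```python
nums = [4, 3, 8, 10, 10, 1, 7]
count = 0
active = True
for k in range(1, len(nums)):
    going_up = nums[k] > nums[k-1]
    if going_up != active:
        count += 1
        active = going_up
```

Count direction changes in [4, 3, 8, 10, 10, 1, 7]
`count` takes the values: 0 → 1 → 2 → 3 → 4

Answer: 4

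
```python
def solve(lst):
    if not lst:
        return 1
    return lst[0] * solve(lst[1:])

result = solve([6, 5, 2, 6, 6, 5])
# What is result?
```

Product over [6, 5, 2, 6, 6, 5] = 6 * 5 * 2 * 6 * 6 * 5 = 10800

Answer: 10800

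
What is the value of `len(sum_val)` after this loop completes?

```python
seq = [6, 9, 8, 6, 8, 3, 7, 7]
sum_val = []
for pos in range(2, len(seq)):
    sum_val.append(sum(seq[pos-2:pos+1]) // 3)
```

Number of 3-element averages
`sum_val` takes the values: [] → [7] → [7, 7] → [7, 7, 7] → [7, 7, 7, 5] → [7, 7, 7, 5, 6] → [7, 7, 7, 5, 6, 5]
So `len(sum_val)` = 6

Answer: 6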